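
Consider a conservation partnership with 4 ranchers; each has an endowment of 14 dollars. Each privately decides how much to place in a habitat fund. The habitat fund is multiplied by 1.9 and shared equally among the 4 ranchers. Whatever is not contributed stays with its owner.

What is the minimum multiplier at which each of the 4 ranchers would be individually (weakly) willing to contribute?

4

A contributed unit returns (multiplier)/4 to its contributor.
This reaches 1 exactly when the multiplier is 4.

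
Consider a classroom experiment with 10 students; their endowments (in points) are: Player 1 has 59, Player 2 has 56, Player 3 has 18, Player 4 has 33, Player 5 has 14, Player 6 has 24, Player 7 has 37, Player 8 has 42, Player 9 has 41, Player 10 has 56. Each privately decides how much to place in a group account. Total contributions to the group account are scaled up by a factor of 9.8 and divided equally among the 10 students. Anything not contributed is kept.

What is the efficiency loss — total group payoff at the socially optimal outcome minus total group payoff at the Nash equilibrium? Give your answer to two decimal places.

3344.00 points

The private return per contributed unit is 9.8/10 = 0.9800 < 1 for every player regardless of endowment, so the Nash equilibrium is zero contribution and the group total is Σ E_j = 59 + 56 + 18 + 33 + 14 + 24 + 37 + 42 + 41 + 56 = 380.
Each contributed unit returns 9.800 to the group, so the social optimum is full contribution by everyone: group total = 9.800 × 380 = 3724.00.
Efficiency loss = (9.800 − 1) × 380 = 3344.00.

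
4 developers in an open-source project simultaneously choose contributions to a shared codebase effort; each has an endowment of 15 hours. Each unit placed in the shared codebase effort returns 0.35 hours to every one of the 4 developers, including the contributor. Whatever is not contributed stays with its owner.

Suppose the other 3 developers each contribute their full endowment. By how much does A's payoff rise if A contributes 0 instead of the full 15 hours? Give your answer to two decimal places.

Switching from a contribution of 15 to 0 lets A keep an extra 15 hours, but lowers the shared codebase effort by 15, which costs A their own share of that drop: 0.35 × 15 = 5.25.
Net gain = 15 − 5.25 = 9.75. The private return per contributed unit (0.35) is below 1, so free-riding is indeed the best response regardless of what the others do.

9.75 hours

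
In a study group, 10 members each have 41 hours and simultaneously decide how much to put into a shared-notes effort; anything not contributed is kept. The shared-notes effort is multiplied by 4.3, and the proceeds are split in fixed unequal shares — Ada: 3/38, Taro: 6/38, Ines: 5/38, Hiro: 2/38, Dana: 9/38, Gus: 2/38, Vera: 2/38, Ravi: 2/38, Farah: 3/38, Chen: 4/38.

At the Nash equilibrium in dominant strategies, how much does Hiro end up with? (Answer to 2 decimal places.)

For player j, contributing a unit is worthwhile iff 4.3 × (j's share) ≥ 1, i.e. iff j's share is at least 0.2326.
The only share above 0.2326 is Dana's 9/38, contributing 41; the remaining 9 contribute 0. Total contributed: 41.
Hiro keeps 41 and receives 4.3 × 41 × 2/38 = 9.28 from the shared-notes effort, for a payoff of 50.28.

50.28 hours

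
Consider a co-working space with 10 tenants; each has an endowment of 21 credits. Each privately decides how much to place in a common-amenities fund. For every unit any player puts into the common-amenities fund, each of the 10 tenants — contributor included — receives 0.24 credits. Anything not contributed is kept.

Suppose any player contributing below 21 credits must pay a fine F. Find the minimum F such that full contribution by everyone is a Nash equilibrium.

15.96 credits

Given the others contribute fully, the best deviation is to contribute 0 (any partial contribution still incurs the fine and gives up units whose private return 0.24 is below 1).
Deviating from 21 to 0 saves 21 credits but forfeits the deviator's share of the drop in the common-amenities fund: 0.24 × 21 = 5.04.
So the deviation gain is 21 − 5.04 = 15.96, and the fine must be at least 15.96 credits to wipe it out.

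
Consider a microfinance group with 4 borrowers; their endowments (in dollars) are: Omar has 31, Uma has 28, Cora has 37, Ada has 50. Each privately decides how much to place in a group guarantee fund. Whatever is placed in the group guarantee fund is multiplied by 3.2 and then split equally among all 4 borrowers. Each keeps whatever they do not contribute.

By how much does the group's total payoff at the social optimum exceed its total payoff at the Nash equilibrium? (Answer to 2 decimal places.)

The private return per contributed unit is 3.2/4 = 0.8000 < 1 for every player regardless of endowment, so the Nash equilibrium is zero contribution and the group total is Σ E_j = 31 + 28 + 37 + 50 = 146.
Each contributed unit returns 3.200 to the group, so the social optimum is full contribution by everyone: group total = 3.200 × 146 = 467.20.
Efficiency loss = (3.200 − 1) × 146 = 321.20.

321.20 dollars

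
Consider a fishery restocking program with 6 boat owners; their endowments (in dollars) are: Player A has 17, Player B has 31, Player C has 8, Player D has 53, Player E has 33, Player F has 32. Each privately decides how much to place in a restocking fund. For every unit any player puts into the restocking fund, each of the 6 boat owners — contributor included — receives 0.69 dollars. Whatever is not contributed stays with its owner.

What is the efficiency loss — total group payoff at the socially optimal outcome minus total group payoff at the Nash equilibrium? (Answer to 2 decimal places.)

The private return per contributed unit is 0.69 < 1 for everyone, so the Nash equilibrium is zero contribution and the group total is Σ E_j = 17 + 31 + 8 + 53 + 33 + 32 = 174.
Each contributed unit returns 4.140 to the group, so the social optimum is full contribution by everyone: group total = 4.140 × 174 = 720.36.
Efficiency loss = (4.140 − 1) × 174 = 546.36.

546.36 dollars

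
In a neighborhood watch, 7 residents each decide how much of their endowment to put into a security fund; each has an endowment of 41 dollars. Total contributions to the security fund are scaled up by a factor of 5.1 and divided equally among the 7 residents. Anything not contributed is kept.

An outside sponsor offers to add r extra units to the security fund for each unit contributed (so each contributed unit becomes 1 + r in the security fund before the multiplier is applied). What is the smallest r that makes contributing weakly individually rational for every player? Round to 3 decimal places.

With matching at rate r, one contributed unit becomes (1 + r) in the security fund and returns 5.1 × (1 + r) / 7 to the contributor.
Setting this equal to 1: 1 + r = 7/5.1 = 1.3725.
So the minimum matching rate is r = 1.3725 − 1 = 0.373.

0.373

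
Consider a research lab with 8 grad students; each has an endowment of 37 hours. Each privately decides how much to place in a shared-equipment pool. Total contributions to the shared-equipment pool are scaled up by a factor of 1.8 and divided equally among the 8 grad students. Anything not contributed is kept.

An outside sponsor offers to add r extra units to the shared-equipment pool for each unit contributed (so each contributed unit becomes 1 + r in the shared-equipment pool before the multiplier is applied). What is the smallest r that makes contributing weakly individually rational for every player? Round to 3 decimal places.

3.444

With matching at rate r, one contributed unit becomes (1 + r) in the shared-equipment pool and returns 1.8 × (1 + r) / 8 to the contributor.
Setting this equal to 1: 1 + r = 8/1.8 = 4.4444.
So the minimum matching rate is r = 4.4444 − 1 = 3.444.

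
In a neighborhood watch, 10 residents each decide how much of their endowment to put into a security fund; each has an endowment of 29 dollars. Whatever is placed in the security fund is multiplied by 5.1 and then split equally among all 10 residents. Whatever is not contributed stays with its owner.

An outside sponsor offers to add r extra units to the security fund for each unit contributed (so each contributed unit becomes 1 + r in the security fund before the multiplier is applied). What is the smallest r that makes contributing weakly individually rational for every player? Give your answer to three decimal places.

0.961

With matching at rate r, one contributed unit becomes (1 + r) in the security fund and returns 5.1 × (1 + r) / 10 to the contributor.
Setting this equal to 1: 1 + r = 10/5.1 = 1.9608.
So the minimum matching rate is r = 1.9608 − 1 = 0.961.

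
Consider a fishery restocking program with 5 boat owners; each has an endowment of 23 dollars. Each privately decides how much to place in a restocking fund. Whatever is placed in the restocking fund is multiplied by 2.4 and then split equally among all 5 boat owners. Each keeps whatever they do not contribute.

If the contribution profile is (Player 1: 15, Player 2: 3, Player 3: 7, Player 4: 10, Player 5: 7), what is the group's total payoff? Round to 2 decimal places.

Total contributed: 15 + 3 + 7 + 10 + 7 = 42; total kept: 5 × 23 − 42 = 73.
The restocking fund pays out 2.4 × 42 = 100.80 in aggregate.
Group total = 73 + 100.80 = 173.80.

173.80 dollars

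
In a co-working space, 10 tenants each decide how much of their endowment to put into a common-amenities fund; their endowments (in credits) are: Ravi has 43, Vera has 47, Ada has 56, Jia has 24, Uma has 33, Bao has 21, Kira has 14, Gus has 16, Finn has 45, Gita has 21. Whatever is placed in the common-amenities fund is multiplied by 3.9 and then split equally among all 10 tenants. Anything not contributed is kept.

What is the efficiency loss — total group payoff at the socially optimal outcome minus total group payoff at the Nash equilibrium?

The private return per contributed unit is 3.9/10 = 0.3900 < 1 for every player regardless of endowment, so the Nash equilibrium is zero contribution and the group total is Σ E_j = 43 + 47 + 56 + 24 + 33 + 21 + 14 + 16 + 45 + 21 = 320.
Each contributed unit returns 3.900 to the group, so the social optimum is full contribution by everyone: group total = 3.900 × 320 = 1248.00.
Efficiency loss = (3.900 − 1) × 320 = 928.00.

928.00 credits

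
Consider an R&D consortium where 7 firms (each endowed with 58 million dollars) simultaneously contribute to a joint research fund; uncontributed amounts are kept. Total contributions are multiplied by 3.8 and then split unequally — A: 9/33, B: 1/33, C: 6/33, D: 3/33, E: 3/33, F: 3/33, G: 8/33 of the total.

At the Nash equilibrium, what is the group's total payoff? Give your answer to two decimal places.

568.40 million dollars

Player j's private return per contributed unit is 3.8 × (j's share). Contributing is weakly dominant for j when that share is at least 1/3.8 = 0.2632, and contributing 0 is dominant otherwise.
Only A (9/33) clears that bar, contributing 58; the remaining 6 contribute 0. Total contributed: 58.
The joint research fund pays out 3.8 × 58 = 220.40 in total (split across the unequal shares, but the aggregate is all that matters for the group sum).
The 6 free-riders keep 58 each, adding 348. Group total = 348 + 220.40 = 568.40.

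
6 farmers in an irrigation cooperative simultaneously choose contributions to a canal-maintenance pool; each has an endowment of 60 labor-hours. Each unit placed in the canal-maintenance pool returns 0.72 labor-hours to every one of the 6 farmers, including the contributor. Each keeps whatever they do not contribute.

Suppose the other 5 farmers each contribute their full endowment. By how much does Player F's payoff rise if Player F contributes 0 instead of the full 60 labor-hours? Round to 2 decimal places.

16.80 labor-hours

Switching from a contribution of 60 to 0 lets Player F keep an extra 60 labor-hours, but lowers the canal-maintenance pool by 60, which costs Player F their own share of that drop: 0.72 × 60 = 43.20.
Net gain = 60 − 43.20 = 16.80. The private return per contributed unit (0.72) is below 1, so free-riding is indeed the best response regardless of what the others do.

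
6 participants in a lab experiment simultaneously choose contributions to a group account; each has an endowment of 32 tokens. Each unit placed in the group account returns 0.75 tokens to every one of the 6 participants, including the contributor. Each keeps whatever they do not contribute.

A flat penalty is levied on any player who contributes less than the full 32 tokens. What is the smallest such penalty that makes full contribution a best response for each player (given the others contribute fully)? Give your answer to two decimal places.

Given the others contribute fully, the best deviation is to contribute 0 (any partial contribution still incurs the fine and gives up units whose private return 0.75 is below 1).
Deviating from 32 to 0 saves 32 tokens but forfeits the deviator's share of the drop in the group account: 0.75 × 32 = 24.00.
So the deviation gain is 32 − 24.00 = 8.00, and the fine must be at least 8.00 tokens to wipe it out.

8.00 tokens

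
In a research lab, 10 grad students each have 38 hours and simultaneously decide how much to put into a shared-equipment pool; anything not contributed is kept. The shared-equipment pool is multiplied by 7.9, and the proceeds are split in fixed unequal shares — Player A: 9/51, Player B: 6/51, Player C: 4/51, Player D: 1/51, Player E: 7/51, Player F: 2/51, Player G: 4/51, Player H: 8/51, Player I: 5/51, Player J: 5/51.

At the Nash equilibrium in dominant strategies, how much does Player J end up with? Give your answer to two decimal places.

Each unit j contributes comes back to j as 7.9 × (j's share), so j prefers to contribute only if that share exceeds 1/7.9 = 0.1266; otherwise keeping the unit dominates.
Player A, Player E and Player H clear that bar, contributing 38 each; the remaining 7 contribute 0. Total contributed: 114.
Player J keeps 38 and receives 7.9 × 114 × 5/51 = 88.29 from the shared-equipment pool, for a payoff of 126.29.

126.29 hours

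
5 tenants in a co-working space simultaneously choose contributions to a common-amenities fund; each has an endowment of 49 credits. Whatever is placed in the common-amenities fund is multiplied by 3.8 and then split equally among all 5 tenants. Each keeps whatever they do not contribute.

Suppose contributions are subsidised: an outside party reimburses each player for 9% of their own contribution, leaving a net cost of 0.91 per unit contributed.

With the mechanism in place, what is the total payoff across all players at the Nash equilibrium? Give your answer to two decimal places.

The effective private return is (3.8/5) / 0.91 = 0.8352, which is still under 1, so the mechanism doesn't change anyone's dominant strategy: zero contribution.
At the Nash equilibrium no one contributes; group total payoff = 5 × 49 = 245.

245.00 credits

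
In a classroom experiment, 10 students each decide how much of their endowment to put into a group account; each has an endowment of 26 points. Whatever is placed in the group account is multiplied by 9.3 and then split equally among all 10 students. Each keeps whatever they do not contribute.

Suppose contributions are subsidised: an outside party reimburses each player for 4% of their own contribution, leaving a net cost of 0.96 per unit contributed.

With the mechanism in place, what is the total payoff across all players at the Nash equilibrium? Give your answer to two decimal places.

260.00 points

With the mechanism, a contributed unit returns (9.3/10) / 0.96 = 0.9688 per unit of net cost — still below 1 — so contributing 0 remains dominant for every player.
At the Nash equilibrium no one contributes; group total payoff = 10 × 26 = 260.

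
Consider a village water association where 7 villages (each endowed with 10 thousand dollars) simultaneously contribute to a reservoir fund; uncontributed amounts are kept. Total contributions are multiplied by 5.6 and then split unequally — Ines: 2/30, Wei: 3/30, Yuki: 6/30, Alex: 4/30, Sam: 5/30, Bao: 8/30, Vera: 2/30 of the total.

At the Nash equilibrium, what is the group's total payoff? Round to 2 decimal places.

162.00 thousand dollars

For player j, contributing a unit is worthwhile iff 5.6 × (j's share) ≥ 1, i.e. iff j's share is at least 0.1786.
The shares above 0.1786 belong to Yuki and Bao, contributing 10 each; the remaining 5 contribute 0. Total contributed: 20.
The reservoir fund pays out 5.6 × 20 = 112.00 in total (split across the unequal shares, but the aggregate is all that matters for the group sum).
The 5 free-riders keep 10 each, adding 50. Group total = 50 + 112.00 = 162.00.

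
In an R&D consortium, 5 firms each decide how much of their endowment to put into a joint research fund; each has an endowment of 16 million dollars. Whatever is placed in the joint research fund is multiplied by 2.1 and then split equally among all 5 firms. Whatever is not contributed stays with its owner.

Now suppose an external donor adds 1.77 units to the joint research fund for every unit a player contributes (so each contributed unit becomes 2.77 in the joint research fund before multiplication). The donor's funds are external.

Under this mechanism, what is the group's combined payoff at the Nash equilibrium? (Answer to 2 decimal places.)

465.36 million dollars

With the mechanism, a contributed unit returns 2.1 × 2.77 / 5 = 1.1634 per unit of net cost to the contributor — now above 1 — so contributing fully is weakly dominant for every player.
So the Nash equilibrium is full contribution by all 5; the group earns 2.1 × 2.77 × 80 = 465.36.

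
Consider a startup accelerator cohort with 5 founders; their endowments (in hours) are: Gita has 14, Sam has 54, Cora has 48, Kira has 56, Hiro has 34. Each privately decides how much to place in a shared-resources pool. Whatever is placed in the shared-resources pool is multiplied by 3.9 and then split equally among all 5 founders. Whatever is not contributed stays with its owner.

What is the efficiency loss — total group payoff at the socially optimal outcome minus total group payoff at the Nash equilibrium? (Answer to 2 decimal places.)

The private return per contributed unit is 3.9/5 = 0.7800 < 1 for every player regardless of endowment, so the Nash equilibrium is zero contribution and the group total is Σ E_j = 14 + 54 + 48 + 56 + 34 = 206.
Each contributed unit returns 3.900 to the group, so the social optimum is full contribution by everyone: group total = 3.900 × 206 = 803.40.
Efficiency loss = (3.900 − 1) × 206 = 597.40.

597.40 hours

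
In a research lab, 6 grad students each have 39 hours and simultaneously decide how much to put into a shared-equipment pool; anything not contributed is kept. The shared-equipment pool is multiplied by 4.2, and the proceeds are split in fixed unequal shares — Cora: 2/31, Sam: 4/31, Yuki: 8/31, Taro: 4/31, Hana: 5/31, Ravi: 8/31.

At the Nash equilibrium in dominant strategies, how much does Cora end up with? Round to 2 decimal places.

For player j, contributing a unit is worthwhile iff 4.2 × (j's share) ≥ 1, i.e. iff j's share is at least 0.2381.
Yuki and Ravi are above the threshold, contributing 39 each; the remaining 4 contribute 0. Total contributed: 78.
Cora keeps 39 and receives 4.2 × 78 × 2/31 = 21.14 from the shared-equipment pool, for a payoff of 60.14.

60.14 hours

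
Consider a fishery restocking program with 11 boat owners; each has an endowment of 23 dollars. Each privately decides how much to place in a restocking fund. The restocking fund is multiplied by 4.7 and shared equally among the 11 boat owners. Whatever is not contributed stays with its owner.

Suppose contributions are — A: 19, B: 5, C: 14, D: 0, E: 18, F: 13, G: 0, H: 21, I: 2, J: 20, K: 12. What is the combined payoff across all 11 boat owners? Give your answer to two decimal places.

Total contributed: 19 + 5 + 14 + 0 + 18 + 13 + 0 + 21 + 2 + 20 + 12 = 124; total kept: 11 × 23 − 124 = 129.
The restocking fund pays out 4.7 × 124 = 582.80 in aggregate.
Group total = 129 + 582.80 = 711.80.

711.80 dollars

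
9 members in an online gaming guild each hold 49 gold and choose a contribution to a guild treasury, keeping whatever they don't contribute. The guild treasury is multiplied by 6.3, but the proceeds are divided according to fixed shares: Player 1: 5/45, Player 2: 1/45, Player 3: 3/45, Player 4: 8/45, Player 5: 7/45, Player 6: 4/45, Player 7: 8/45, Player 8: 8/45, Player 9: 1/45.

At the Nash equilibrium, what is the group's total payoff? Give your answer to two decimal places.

1220.10 gold

Player j's private return per contributed unit is 6.3 × (j's share). Contributing is weakly dominant for j when that share is at least 1/6.3 = 0.1587, and contributing 0 is dominant otherwise.
Player 4, Player 7 and Player 8 are above the threshold, contributing 49 each; the remaining 6 contribute 0. Total contributed: 147.
The guild treasury pays out 6.3 × 147 = 926.10 in total (split across the unequal shares, but the aggregate is all that matters for the group sum).
The 6 free-riders keep 49 each, adding 294. Group total = 294 + 926.10 = 1220.10.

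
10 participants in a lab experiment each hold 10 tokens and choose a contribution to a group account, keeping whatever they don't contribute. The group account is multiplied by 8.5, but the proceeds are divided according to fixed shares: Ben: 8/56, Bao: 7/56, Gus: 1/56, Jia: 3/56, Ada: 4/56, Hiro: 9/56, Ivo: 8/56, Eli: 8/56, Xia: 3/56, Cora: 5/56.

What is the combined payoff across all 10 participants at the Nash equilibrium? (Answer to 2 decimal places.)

For player j, contributing a unit is worthwhile iff 8.5 × (j's share) ≥ 1, i.e. iff j's share is at least 0.1176.
The shares above 0.1176 belong to Ben, Bao, Hiro, Ivo and Eli, contributing 10 each; the remaining 5 contribute 0. Total contributed: 50.
The group account pays out 8.5 × 50 = 425.00 in total (split across the unequal shares, but the aggregate is all that matters for the group sum).
The 5 free-riders keep 10 each, adding 50. Group total = 50 + 425.00 = 475.00.

475.00 tokens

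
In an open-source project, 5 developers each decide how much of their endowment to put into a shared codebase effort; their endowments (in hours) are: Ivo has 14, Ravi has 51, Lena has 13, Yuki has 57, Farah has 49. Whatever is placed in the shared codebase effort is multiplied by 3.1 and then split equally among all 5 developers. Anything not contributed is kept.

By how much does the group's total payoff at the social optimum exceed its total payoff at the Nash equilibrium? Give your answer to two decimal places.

386.40 hours

The private return per contributed unit is 3.1/5 = 0.6200 < 1 for every player regardless of endowment, so the Nash equilibrium is zero contribution and the group total is Σ E_j = 14 + 51 + 13 + 57 + 49 = 184.
Each contributed unit returns 3.100 to the group, so the social optimum is full contribution by everyone: group total = 3.100 × 184 = 570.40.
Efficiency loss = (3.100 − 1) × 184 = 386.40.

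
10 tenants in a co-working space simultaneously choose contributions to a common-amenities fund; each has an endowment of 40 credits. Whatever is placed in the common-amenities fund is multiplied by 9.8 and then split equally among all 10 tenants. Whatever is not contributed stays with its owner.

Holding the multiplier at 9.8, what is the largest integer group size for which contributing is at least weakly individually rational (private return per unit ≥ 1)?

9

Private return per unit is 9.8/(group size), which is ≥ 1 whenever the group size is ≤ 9.8.
The largest such integer is 9.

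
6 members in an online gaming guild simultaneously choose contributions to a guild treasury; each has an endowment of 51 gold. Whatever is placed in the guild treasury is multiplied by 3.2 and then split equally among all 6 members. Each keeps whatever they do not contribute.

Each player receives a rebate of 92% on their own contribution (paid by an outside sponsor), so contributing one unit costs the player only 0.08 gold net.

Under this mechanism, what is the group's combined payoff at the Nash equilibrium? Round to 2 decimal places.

1260.72 gold

With the mechanism, a contributed unit returns (3.2/6) / 0.08 = 6.6667 per unit of net cost to the contributor — now above 1 — so contributing fully is weakly dominant for every player.
At the Nash equilibrium everyone contributes 51. Group total payoff = 6 × (51 × 0.92 + 3.2 × 51) = 1260.72.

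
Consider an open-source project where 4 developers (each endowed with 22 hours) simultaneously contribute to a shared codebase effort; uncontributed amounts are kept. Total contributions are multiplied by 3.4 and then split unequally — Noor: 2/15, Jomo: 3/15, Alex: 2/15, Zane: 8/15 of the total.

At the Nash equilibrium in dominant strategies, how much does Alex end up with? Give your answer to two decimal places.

Each unit j contributes comes back to j as 3.4 × (j's share), so j prefers to contribute only if that share exceeds 1/3.4 = 0.2941; otherwise keeping the unit dominates.
Only Zane (8/15) clears that bar, contributing 22; the remaining 3 contribute 0. Total contributed: 22.
Alex keeps 22 and receives 3.4 × 22 × 2/15 = 9.97 from the shared codebase effort, for a payoff of 31.97.

31.97 hours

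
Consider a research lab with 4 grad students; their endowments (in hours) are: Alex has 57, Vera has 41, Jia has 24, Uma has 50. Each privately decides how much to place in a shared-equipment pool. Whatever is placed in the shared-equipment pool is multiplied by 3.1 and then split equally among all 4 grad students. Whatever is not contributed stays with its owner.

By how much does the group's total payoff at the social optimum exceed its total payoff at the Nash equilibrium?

The private return per contributed unit is 3.1/4 = 0.7750 < 1 for every player regardless of endowment, so the Nash equilibrium is zero contribution and the group total is Σ E_j = 57 + 41 + 24 + 50 = 172.
Each contributed unit returns 3.100 to the group, so the social optimum is full contribution by everyone: group total = 3.100 × 172 = 533.20.
Efficiency loss = (3.100 − 1) × 172 = 361.20.

361.20 hours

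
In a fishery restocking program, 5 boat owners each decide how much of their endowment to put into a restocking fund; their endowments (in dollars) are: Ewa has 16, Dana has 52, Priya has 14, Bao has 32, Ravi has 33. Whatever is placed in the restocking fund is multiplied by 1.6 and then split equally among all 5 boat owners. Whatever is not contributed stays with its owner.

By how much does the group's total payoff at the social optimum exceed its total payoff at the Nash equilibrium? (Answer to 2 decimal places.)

The private return per contributed unit is 1.6/5 = 0.3200 < 1 for every player regardless of endowment, so the Nash equilibrium is zero contribution and the group total is Σ E_j = 16 + 52 + 14 + 32 + 33 = 147.
Each contributed unit returns 1.600 to the group, so the social optimum is full contribution by everyone: group total = 1.600 × 147 = 235.20.
Efficiency loss = (1.600 − 1) × 147 = 88.20.

88.20 dollars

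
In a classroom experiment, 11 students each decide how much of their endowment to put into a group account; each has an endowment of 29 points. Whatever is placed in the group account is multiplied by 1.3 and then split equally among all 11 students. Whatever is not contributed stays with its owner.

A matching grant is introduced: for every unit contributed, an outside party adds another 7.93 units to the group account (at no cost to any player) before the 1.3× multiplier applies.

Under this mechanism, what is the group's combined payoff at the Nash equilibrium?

Under the mechanism each unit contributed yields 1.3 × 8.93 / 11 = 1.0554 back to its contributor per unit of net cost, which exceeds 1, making full contribution the dominant choice for everyone.
So the Nash equilibrium is full contribution by all 11; the group earns 1.3 × 8.93 × 319 = 3703.27.

3703.27 points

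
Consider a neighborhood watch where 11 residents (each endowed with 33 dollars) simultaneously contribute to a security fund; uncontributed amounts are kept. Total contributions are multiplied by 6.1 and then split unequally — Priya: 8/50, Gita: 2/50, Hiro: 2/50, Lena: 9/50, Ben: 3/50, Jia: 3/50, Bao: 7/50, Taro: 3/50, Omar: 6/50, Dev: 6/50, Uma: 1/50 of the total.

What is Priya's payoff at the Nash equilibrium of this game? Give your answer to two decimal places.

65.21 dollars

Player j's private return per contributed unit is 6.1 × (j's share). Contributing is weakly dominant for j when that share is at least 1/6.1 = 0.1639, and contributing 0 is dominant otherwise.
Only Lena (9/50) clears that bar, contributing 33; the remaining 10 contribute 0. Total contributed: 33.
Priya keeps 33 and receives 6.1 × 33 × 8/50 = 32.21 from the security fund, for a payoff of 65.21.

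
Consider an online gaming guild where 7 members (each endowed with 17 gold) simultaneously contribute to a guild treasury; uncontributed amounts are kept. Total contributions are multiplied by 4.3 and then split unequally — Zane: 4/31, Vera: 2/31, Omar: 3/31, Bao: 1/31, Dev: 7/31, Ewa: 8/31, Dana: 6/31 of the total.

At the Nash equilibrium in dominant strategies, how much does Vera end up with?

Player j's private return per contributed unit is 4.3 × (j's share). Contributing is weakly dominant for j when that share is at least 1/4.3 = 0.2326, and contributing 0 is dominant otherwise.
Ewa alone (share 8/31) is above the threshold, contributing 17; the remaining 6 contribute 0. Total contributed: 17.
Vera keeps 17 and receives 4.3 × 17 × 2/31 = 4.72 from the guild treasury, for a payoff of 21.72.

21.72 gold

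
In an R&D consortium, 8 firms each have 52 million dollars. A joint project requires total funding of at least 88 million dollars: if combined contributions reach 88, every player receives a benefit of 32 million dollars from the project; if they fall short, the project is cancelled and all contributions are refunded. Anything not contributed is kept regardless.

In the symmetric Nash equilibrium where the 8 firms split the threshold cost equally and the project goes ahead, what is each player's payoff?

Equal share of the threshold: 88/8 = 11.
At this profile no one gains by cutting their contribution: any cut drops the total below 88, the project is cancelled, contributions are refunded, and the deviator ends with 52, which is less than 52 − 11 + 32 = 73. Contributing more than 11 just wastes the excess. So contributing exactly 11 is a best response.
Each player's payoff: 52 − 11 + 32 = 73.

73 million dollars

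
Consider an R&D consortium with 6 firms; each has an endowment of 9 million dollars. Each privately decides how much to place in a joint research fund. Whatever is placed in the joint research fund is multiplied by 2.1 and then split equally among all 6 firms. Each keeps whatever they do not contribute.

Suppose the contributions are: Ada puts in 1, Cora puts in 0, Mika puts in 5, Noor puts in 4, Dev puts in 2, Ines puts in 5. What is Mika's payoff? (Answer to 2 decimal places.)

Total contributed: 1 + 0 + 5 + 4 + 2 + 5 = 17.
Each receives 2.1 × 17 / 6 = 5.95 from the joint research fund.
Mika keeps 9 − 5 = 4, so Mika's payoff is 4 + 5.95 = 9.95.

9.95 million dollars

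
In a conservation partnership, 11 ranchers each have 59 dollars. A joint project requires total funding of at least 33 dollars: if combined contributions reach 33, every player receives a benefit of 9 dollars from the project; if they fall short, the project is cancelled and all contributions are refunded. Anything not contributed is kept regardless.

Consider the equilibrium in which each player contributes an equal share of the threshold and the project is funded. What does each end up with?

Equal share of the threshold: 33/11 = 3.
At this profile no one gains by cutting their contribution: any cut drops the total below 33, the project is cancelled, contributions are refunded, and the deviator ends with 59, which is less than 59 − 3 + 9 = 65. Contributing more than 3 just wastes the excess. So contributing exactly 3 is a best response.
Each player's payoff: 59 − 3 + 9 = 65.

65 dollars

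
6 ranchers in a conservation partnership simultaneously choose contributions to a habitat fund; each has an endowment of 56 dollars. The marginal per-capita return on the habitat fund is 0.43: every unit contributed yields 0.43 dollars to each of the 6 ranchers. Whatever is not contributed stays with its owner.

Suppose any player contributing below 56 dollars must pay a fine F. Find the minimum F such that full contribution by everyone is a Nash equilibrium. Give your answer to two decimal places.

31.92 dollars

Given the others contribute fully, the best deviation is to contribute 0 (any partial contribution still incurs the fine and gives up units whose private return 0.43 is below 1).
Deviating from 56 to 0 saves 56 dollars but forfeits the deviator's share of the drop in the habitat fund: 0.43 × 56 = 24.08.
So the deviation gain is 56 − 24.08 = 31.92, and the fine must be at least 31.92 dollars to wipe it out.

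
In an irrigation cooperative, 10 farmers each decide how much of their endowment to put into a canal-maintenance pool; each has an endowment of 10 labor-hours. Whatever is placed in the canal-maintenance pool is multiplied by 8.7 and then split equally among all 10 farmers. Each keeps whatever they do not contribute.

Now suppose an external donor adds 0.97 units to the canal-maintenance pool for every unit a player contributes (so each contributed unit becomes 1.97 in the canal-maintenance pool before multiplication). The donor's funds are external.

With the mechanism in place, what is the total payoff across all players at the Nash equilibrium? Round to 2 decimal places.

1713.90 labor-hours

With the mechanism, a contributed unit returns 8.7 × 1.97 / 10 = 1.7139 per unit of net cost to the contributor — now above 1 — so contributing fully is weakly dominant for every player.
So the Nash equilibrium is full contribution by all 10; the group earns 8.7 × 1.97 × 100 = 1713.90.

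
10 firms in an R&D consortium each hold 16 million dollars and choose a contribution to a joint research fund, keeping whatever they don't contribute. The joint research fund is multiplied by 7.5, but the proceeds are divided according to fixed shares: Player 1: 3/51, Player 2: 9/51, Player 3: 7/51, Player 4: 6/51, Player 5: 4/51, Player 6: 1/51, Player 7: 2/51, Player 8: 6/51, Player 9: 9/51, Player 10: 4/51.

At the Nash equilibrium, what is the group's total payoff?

Player j's private return per contributed unit is 7.5 × (j's share). Contributing is weakly dominant for j when that share is at least 1/7.5 = 0.1333, and contributing 0 is dominant otherwise.
Player 2, Player 3 and Player 9 clear that bar, contributing 16 each; the remaining 7 contribute 0. Total contributed: 48.
The joint research fund pays out 7.5 × 48 = 360.00 in total (split across the unequal shares, but the aggregate is all that matters for the group sum).
The 7 free-riders keep 16 each, adding 112. Group total = 112 + 360.00 = 472.00.

472.00 million dollars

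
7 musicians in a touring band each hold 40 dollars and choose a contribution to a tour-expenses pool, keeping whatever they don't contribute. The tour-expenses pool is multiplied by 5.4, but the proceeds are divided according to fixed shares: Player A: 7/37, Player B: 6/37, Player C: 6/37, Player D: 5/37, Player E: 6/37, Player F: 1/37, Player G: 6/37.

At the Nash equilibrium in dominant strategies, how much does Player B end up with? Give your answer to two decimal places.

For player j, contributing a unit is worthwhile iff 5.4 × (j's share) ≥ 1, i.e. iff j's share is at least 0.1852.
The only share above 0.1852 is Player A's 7/37, contributing 40; the remaining 6 contribute 0. Total contributed: 40.
Player B keeps 40 and receives 5.4 × 40 × 6/37 = 35.03 from the tour-expenses pool, for a payoff of 75.03.

75.03 dollars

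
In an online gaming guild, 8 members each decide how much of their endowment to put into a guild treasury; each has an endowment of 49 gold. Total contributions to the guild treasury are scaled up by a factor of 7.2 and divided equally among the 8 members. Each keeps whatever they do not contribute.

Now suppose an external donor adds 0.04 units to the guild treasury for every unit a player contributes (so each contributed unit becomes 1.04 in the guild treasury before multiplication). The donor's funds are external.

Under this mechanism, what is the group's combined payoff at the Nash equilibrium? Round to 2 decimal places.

392.00 gold

The effective private return is 7.2 × 1.04 / 8 = 0.9360, which is still under 1, so the mechanism doesn't change anyone's dominant strategy: zero contribution.
Everyone keeps their endowment and the group total is 8 × 49 = 392.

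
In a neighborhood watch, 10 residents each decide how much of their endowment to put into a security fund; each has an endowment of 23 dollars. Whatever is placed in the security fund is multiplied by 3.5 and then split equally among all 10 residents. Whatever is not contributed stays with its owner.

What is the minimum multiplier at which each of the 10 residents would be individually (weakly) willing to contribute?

10

A contributed unit returns (multiplier)/10 to its contributor.
This reaches 1 exactly when the multiplier is 10.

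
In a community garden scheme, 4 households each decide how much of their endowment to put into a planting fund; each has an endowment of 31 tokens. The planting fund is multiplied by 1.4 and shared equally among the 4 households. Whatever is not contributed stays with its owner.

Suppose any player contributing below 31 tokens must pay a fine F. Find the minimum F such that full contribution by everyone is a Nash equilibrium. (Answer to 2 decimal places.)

Given the others contribute fully, the best deviation is to contribute 0 (any partial contribution still incurs the fine and gives up units whose private return 0.3500 is below 1).
Deviating from 31 to 0 saves 31 tokens but forfeits the deviator's share of the drop in the planting fund: 1.4/4 × 31 = 10.85.
So the deviation gain is 31 − 10.85 = 20.15, and the fine must be at least 20.15 tokens to wipe it out.

20.15 tokens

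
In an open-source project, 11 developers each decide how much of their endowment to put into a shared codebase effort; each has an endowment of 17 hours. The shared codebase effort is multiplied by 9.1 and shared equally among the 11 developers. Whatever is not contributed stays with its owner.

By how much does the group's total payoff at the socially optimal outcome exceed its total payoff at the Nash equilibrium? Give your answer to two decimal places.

1514.70 hours

Each contributed unit returns 9.1/11 = 0.8273 to its contributor — below 1 — so contributing 0 is dominant for every player. At the Nash equilibrium everyone keeps their 17, and the group total is 11 × 17 = 187.
Each contributed unit returns 9.100 to the group as a whole (0.8273 to each of 11 players), which exceeds 1, so the social optimum is full contribution: group total = 9.100 × 187 = 1701.70.
Efficiency loss = 1701.70 − 187 = 1514.70.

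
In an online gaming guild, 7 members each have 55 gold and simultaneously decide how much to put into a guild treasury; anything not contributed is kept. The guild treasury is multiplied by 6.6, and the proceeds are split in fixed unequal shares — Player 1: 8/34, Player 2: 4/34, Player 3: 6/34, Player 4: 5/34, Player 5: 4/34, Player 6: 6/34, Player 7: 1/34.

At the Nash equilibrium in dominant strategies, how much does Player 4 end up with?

215.15 gold

Player j's private return per contributed unit is 6.6 × (j's share). Contributing is weakly dominant for j when that share is at least 1/6.6 = 0.1515, and contributing 0 is dominant otherwise.
The shares above 0.1515 belong to Player 1, Player 3 and Player 6, contributing 55 each; the remaining 4 contribute 0. Total contributed: 165.
Player 4 keeps 55 and receives 6.6 × 165 × 5/34 = 160.15 from the guild treasury, for a payoff of 215.15.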